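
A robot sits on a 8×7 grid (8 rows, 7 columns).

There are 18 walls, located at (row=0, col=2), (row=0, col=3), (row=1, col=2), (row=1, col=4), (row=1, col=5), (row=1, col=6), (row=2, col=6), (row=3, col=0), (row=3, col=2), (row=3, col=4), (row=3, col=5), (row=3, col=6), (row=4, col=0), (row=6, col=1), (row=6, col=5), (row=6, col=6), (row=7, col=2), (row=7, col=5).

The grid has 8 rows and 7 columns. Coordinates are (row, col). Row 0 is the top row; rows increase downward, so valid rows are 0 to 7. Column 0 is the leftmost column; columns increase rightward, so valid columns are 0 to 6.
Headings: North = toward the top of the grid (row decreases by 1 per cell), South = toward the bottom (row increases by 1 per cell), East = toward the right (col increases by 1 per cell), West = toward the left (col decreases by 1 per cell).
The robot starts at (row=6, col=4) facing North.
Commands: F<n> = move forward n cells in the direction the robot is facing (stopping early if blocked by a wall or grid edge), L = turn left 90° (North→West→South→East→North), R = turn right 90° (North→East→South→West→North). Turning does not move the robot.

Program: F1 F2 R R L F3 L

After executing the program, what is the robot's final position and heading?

Answer: Final position: (row=4, col=6), facing North

Derivation:
Start: (row=6, col=4), facing North
  F1: move forward 1, now at (row=5, col=4)
  F2: move forward 1/2 (blocked), now at (row=4, col=4)
  R: turn right, now facing East
  R: turn right, now facing South
  L: turn left, now facing East
  F3: move forward 2/3 (blocked), now at (row=4, col=6)
  L: turn left, now facing North
Final: (row=4, col=6), facing North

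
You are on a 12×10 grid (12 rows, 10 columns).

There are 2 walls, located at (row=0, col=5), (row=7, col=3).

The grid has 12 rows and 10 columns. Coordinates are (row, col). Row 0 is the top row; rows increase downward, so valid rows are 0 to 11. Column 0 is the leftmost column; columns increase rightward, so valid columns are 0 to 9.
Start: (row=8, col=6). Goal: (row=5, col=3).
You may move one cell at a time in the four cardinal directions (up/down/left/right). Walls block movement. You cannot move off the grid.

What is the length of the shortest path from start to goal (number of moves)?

BFS from (row=8, col=6) until reaching (row=5, col=3):
  Distance 0: (row=8, col=6)
  Distance 1: (row=7, col=6), (row=8, col=5), (row=8, col=7), (row=9, col=6)
  Distance 2: (row=6, col=6), (row=7, col=5), (row=7, col=7), (row=8, col=4), (row=8, col=8), (row=9, col=5), (row=9, col=7), (row=10, col=6)
  Distance 3: (row=5, col=6), (row=6, col=5), (row=6, col=7), (row=7, col=4), (row=7, col=8), (row=8, col=3), (row=8, col=9), (row=9, col=4), (row=9, col=8), (row=10, col=5), (row=10, col=7), (row=11, col=6)
  Distance 4: (row=4, col=6), (row=5, col=5), (row=5, col=7), (row=6, col=4), (row=6, col=8), (row=7, col=9), (row=8, col=2), (row=9, col=3), (row=9, col=9), (row=10, col=4), (row=10, col=8), (row=11, col=5), (row=11, col=7)
  Distance 5: (row=3, col=6), (row=4, col=5), (row=4, col=7), (row=5, col=4), (row=5, col=8), (row=6, col=3), (row=6, col=9), (row=7, col=2), (row=8, col=1), (row=9, col=2), (row=10, col=3), (row=10, col=9), (row=11, col=4), (row=11, col=8)
  Distance 6: (row=2, col=6), (row=3, col=5), (row=3, col=7), (row=4, col=4), (row=4, col=8), (row=5, col=3), (row=5, col=9), (row=6, col=2), (row=7, col=1), (row=8, col=0), (row=9, col=1), (row=10, col=2), (row=11, col=3), (row=11, col=9)  <- goal reached here
One shortest path (6 moves): (row=8, col=6) -> (row=8, col=5) -> (row=8, col=4) -> (row=7, col=4) -> (row=6, col=4) -> (row=6, col=3) -> (row=5, col=3)

Answer: Shortest path length: 6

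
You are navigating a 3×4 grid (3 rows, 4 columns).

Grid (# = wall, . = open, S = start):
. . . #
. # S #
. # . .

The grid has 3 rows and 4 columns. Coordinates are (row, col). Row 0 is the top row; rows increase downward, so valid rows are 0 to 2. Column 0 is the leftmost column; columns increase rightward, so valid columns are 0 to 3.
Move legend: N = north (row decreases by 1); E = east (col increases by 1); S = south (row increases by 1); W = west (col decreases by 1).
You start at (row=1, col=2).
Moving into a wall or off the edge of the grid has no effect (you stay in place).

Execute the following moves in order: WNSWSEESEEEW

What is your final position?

Start: (row=1, col=2)
  W (west): blocked, stay at (row=1, col=2)
  N (north): (row=1, col=2) -> (row=0, col=2)
  S (south): (row=0, col=2) -> (row=1, col=2)
  W (west): blocked, stay at (row=1, col=2)
  S (south): (row=1, col=2) -> (row=2, col=2)
  E (east): (row=2, col=2) -> (row=2, col=3)
  E (east): blocked, stay at (row=2, col=3)
  S (south): blocked, stay at (row=2, col=3)
  [×3]E (east): blocked, stay at (row=2, col=3)
  W (west): (row=2, col=3) -> (row=2, col=2)
Final: (row=2, col=2)

Answer: Final position: (row=2, col=2)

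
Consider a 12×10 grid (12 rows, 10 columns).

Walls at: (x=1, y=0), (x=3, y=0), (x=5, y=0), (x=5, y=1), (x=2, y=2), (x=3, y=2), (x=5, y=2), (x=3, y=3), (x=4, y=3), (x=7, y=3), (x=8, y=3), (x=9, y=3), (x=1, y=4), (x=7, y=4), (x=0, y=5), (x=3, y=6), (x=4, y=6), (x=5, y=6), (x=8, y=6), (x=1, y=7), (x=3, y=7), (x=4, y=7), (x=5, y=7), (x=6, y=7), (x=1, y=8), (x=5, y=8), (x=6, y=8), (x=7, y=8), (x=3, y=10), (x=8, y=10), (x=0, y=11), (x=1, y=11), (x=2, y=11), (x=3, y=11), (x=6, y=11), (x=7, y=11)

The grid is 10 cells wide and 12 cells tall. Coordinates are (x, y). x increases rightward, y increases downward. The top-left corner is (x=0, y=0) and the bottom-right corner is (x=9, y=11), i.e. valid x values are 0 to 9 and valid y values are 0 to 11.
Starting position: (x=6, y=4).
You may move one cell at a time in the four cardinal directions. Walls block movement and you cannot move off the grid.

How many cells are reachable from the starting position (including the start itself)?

BFS flood-fill from (x=6, y=4):
  Distance 0: (x=6, y=4)
  Distance 1: (x=6, y=3), (x=5, y=4), (x=6, y=5)
  Distance 2: (x=6, y=2), (x=5, y=3), (x=4, y=4), (x=5, y=5), (x=7, y=5), (x=6, y=6)
  Distance 3: (x=6, y=1), (x=7, y=2), (x=3, y=4), (x=4, y=5), (x=8, y=5), (x=7, y=6)
  Distance 4: (x=6, y=0), (x=7, y=1), (x=8, y=2), (x=2, y=4), (x=8, y=4), (x=3, y=5), (x=9, y=5), (x=7, y=7)
  Distance 5: (x=7, y=0), (x=8, y=1), (x=9, y=2), (x=2, y=3), (x=9, y=4), (x=2, y=5), (x=9, y=6), (x=8, y=7)
  Distance 6: (x=8, y=0), (x=9, y=1), (x=1, y=3), (x=1, y=5), (x=2, y=6), (x=9, y=7), (x=8, y=8)
  Distance 7: (x=9, y=0), (x=1, y=2), (x=0, y=3), (x=1, y=6), (x=2, y=7), (x=9, y=8), (x=8, y=9)
  Distance 8: (x=1, y=1), (x=0, y=2), (x=0, y=4), (x=0, y=6), (x=2, y=8), (x=7, y=9), (x=9, y=9)
  Distance 9: (x=0, y=1), (x=2, y=1), (x=0, y=7), (x=3, y=8), (x=2, y=9), (x=6, y=9), (x=7, y=10), (x=9, y=10)
  Distance 10: (x=0, y=0), (x=2, y=0), (x=3, y=1), (x=0, y=8), (x=4, y=8), (x=1, y=9), (x=3, y=9), (x=5, y=9), (x=2, y=10), (x=6, y=10), (x=9, y=11)
  Distance 11: (x=4, y=1), (x=0, y=9), (x=4, y=9), (x=1, y=10), (x=5, y=10), (x=8, y=11)
  Distance 12: (x=4, y=0), (x=4, y=2), (x=0, y=10), (x=4, y=10), (x=5, y=11)
  Distance 13: (x=4, y=11)
Total reachable: 84 (grid has 84 open cells total)

Answer: Reachable cells: 84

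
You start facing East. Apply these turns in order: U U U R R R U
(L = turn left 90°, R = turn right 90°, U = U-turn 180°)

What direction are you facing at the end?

Answer: Final heading: North

Derivation:
Start: East
  U (U-turn (180°)) -> West
  U (U-turn (180°)) -> East
  U (U-turn (180°)) -> West
  R (right (90° clockwise)) -> North
  R (right (90° clockwise)) -> East
  R (right (90° clockwise)) -> South
  U (U-turn (180°)) -> North
Final: North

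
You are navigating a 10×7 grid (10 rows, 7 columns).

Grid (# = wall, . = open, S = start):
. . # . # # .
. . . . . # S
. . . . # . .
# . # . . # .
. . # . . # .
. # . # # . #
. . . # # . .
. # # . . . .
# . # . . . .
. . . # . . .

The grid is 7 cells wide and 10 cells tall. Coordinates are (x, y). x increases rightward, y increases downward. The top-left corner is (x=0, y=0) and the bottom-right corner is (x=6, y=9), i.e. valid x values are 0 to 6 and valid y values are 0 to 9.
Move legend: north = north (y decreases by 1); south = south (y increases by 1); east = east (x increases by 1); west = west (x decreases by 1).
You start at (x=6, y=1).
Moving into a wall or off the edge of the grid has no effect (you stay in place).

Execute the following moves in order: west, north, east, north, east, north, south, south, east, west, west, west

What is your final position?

Start: (x=6, y=1)
  west (west): blocked, stay at (x=6, y=1)
  north (north): (x=6, y=1) -> (x=6, y=0)
  east (east): blocked, stay at (x=6, y=0)
  north (north): blocked, stay at (x=6, y=0)
  east (east): blocked, stay at (x=6, y=0)
  north (north): blocked, stay at (x=6, y=0)
  south (south): (x=6, y=0) -> (x=6, y=1)
  south (south): (x=6, y=1) -> (x=6, y=2)
  east (east): blocked, stay at (x=6, y=2)
  west (west): (x=6, y=2) -> (x=5, y=2)
  west (west): blocked, stay at (x=5, y=2)
  west (west): blocked, stay at (x=5, y=2)
Final: (x=5, y=2)

Answer: Final position: (x=5, y=2)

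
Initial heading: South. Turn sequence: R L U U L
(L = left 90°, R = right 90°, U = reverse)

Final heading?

Answer: Final heading: East

Derivation:
Start: South
  R (right (90° clockwise)) -> West
  L (left (90° counter-clockwise)) -> South
  U (U-turn (180°)) -> North
  U (U-turn (180°)) -> South
  L (left (90° counter-clockwise)) -> East
Final: East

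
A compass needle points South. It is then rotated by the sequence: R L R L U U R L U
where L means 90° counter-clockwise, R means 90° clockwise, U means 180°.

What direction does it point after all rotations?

Start: South
  R (right (90° clockwise)) -> West
  L (left (90° counter-clockwise)) -> South
  R (right (90° clockwise)) -> West
  L (left (90° counter-clockwise)) -> South
  U (U-turn (180°)) -> North
  U (U-turn (180°)) -> South
  R (right (90° clockwise)) -> West
  L (left (90° counter-clockwise)) -> South
  U (U-turn (180°)) -> North
Final: North

Answer: Final heading: North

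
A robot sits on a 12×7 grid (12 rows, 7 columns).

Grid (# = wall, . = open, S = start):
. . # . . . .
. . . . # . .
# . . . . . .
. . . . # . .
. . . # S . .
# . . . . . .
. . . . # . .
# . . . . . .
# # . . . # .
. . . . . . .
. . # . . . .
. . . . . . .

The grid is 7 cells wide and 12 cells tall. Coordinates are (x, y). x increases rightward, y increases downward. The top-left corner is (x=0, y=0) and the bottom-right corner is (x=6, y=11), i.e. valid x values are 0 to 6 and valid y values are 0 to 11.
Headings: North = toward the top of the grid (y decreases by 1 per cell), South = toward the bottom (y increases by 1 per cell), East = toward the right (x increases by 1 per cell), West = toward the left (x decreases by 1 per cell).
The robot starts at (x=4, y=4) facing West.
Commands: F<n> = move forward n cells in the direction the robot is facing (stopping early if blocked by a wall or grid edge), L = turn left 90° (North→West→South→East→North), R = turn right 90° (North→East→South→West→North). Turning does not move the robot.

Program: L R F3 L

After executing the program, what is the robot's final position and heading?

Start: (x=4, y=4), facing West
  L: turn left, now facing South
  R: turn right, now facing West
  F3: move forward 0/3 (blocked), now at (x=4, y=4)
  L: turn left, now facing South
Final: (x=4, y=4), facing South

Answer: Final position: (x=4, y=4), facing South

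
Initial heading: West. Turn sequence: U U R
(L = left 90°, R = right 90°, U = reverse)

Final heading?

Start: West
  U (U-turn (180°)) -> East
  U (U-turn (180°)) -> West
  R (right (90° clockwise)) -> North
Final: North

Answer: Final heading: North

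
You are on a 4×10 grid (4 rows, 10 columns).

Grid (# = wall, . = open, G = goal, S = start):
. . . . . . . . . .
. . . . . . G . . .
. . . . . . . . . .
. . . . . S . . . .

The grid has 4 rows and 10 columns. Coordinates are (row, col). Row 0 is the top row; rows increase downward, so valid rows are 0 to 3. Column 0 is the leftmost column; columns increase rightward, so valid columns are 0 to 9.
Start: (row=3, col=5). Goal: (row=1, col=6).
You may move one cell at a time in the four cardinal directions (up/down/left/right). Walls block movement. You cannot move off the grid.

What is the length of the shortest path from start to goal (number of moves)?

Answer: Shortest path length: 3

Derivation:
BFS from (row=3, col=5) until reaching (row=1, col=6):
  Distance 0: (row=3, col=5)
  Distance 1: (row=2, col=5), (row=3, col=4), (row=3, col=6)
  Distance 2: (row=1, col=5), (row=2, col=4), (row=2, col=6), (row=3, col=3), (row=3, col=7)
  Distance 3: (row=0, col=5), (row=1, col=4), (row=1, col=6), (row=2, col=3), (row=2, col=7), (row=3, col=2), (row=3, col=8)  <- goal reached here
One shortest path (3 moves): (row=3, col=5) -> (row=3, col=6) -> (row=2, col=6) -> (row=1, col=6)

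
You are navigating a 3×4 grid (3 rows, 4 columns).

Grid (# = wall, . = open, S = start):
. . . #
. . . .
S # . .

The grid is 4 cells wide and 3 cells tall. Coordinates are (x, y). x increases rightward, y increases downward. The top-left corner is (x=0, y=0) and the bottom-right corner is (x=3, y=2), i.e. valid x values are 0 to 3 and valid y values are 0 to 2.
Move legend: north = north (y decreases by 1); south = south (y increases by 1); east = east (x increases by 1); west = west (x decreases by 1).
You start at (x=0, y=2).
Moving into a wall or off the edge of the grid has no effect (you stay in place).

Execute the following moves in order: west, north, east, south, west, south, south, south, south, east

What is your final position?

Start: (x=0, y=2)
  west (west): blocked, stay at (x=0, y=2)
  north (north): (x=0, y=2) -> (x=0, y=1)
  east (east): (x=0, y=1) -> (x=1, y=1)
  south (south): blocked, stay at (x=1, y=1)
  west (west): (x=1, y=1) -> (x=0, y=1)
  south (south): (x=0, y=1) -> (x=0, y=2)
  [×3]south (south): blocked, stay at (x=0, y=2)
  east (east): blocked, stay at (x=0, y=2)
Final: (x=0, y=2)

Answer: Final position: (x=0, y=2)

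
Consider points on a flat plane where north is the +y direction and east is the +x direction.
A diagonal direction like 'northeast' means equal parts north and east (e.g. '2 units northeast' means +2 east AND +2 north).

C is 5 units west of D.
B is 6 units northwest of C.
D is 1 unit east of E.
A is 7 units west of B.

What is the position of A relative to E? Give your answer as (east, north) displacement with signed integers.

Answer: A is at (east=-17, north=6) relative to E.

Derivation:
Place E at the origin (east=0, north=0).
  D is 1 unit east of E: delta (east=+1, north=+0); D at (east=1, north=0).
  C is 5 units west of D: delta (east=-5, north=+0); C at (east=-4, north=0).
  B is 6 units northwest of C: delta (east=-6, north=+6); B at (east=-10, north=6).
  A is 7 units west of B: delta (east=-7, north=+0); A at (east=-17, north=6).
Therefore A relative to E: (east=-17, north=6).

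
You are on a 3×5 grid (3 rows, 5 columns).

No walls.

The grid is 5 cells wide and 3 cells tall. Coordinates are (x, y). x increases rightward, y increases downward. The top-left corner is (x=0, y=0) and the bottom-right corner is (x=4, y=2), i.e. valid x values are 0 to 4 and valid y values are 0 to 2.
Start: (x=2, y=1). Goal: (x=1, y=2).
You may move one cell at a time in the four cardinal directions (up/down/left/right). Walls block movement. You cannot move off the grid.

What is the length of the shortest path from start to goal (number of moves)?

BFS from (x=2, y=1) until reaching (x=1, y=2):
  Distance 0: (x=2, y=1)
  Distance 1: (x=2, y=0), (x=1, y=1), (x=3, y=1), (x=2, y=2)
  Distance 2: (x=1, y=0), (x=3, y=0), (x=0, y=1), (x=4, y=1), (x=1, y=2), (x=3, y=2)  <- goal reached here
One shortest path (2 moves): (x=2, y=1) -> (x=1, y=1) -> (x=1, y=2)

Answer: Shortest path length: 2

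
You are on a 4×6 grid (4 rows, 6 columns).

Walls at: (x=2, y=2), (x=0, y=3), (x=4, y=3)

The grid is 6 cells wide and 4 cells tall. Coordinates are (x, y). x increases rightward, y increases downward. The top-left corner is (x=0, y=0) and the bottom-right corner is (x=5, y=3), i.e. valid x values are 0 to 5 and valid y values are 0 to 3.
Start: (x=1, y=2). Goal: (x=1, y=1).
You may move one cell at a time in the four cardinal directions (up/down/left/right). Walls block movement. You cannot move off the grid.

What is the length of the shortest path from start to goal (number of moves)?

BFS from (x=1, y=2) until reaching (x=1, y=1):
  Distance 0: (x=1, y=2)
  Distance 1: (x=1, y=1), (x=0, y=2), (x=1, y=3)  <- goal reached here
One shortest path (1 moves): (x=1, y=2) -> (x=1, y=1)

Answer: Shortest path length: 1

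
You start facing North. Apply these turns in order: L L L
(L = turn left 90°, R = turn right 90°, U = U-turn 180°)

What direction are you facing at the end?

Start: North
  L (left (90° counter-clockwise)) -> West
  L (left (90° counter-clockwise)) -> South
  L (left (90° counter-clockwise)) -> East
Final: East

Answer: Final heading: East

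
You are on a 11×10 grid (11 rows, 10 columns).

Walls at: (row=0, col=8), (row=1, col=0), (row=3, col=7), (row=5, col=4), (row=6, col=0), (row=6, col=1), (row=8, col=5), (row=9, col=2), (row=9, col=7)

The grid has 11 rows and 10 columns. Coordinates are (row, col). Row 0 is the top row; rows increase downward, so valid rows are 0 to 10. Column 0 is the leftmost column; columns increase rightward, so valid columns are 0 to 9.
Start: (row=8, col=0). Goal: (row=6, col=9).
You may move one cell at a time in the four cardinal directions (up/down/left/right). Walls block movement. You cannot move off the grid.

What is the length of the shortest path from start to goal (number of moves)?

BFS from (row=8, col=0) until reaching (row=6, col=9):
  Distance 0: (row=8, col=0)
  Distance 1: (row=7, col=0), (row=8, col=1), (row=9, col=0)
  Distance 2: (row=7, col=1), (row=8, col=2), (row=9, col=1), (row=10, col=0)
  Distance 3: (row=7, col=2), (row=8, col=3), (row=10, col=1)
  Distance 4: (row=6, col=2), (row=7, col=3), (row=8, col=4), (row=9, col=3), (row=10, col=2)
  Distance 5: (row=5, col=2), (row=6, col=3), (row=7, col=4), (row=9, col=4), (row=10, col=3)
  Distance 6: (row=4, col=2), (row=5, col=1), (row=5, col=3), (row=6, col=4), (row=7, col=5), (row=9, col=5), (row=10, col=4)
  Distance 7: (row=3, col=2), (row=4, col=1), (row=4, col=3), (row=5, col=0), (row=6, col=5), (row=7, col=6), (row=9, col=6), (row=10, col=5)
  Distance 8: (row=2, col=2), (row=3, col=1), (row=3, col=3), (row=4, col=0), (row=4, col=4), (row=5, col=5), (row=6, col=6), (row=7, col=7), (row=8, col=6), (row=10, col=6)
  Distance 9: (row=1, col=2), (row=2, col=1), (row=2, col=3), (row=3, col=0), (row=3, col=4), (row=4, col=5), (row=5, col=6), (row=6, col=7), (row=7, col=8), (row=8, col=7), (row=10, col=7)
  Distance 10: (row=0, col=2), (row=1, col=1), (row=1, col=3), (row=2, col=0), (row=2, col=4), (row=3, col=5), (row=4, col=6), (row=5, col=7), (row=6, col=8), (row=7, col=9), (row=8, col=8), (row=10, col=8)
  Distance 11: (row=0, col=1), (row=0, col=3), (row=1, col=4), (row=2, col=5), (row=3, col=6), (row=4, col=7), (row=5, col=8), (row=6, col=9), (row=8, col=9), (row=9, col=8), (row=10, col=9)  <- goal reached here
One shortest path (11 moves): (row=8, col=0) -> (row=8, col=1) -> (row=8, col=2) -> (row=8, col=3) -> (row=8, col=4) -> (row=7, col=4) -> (row=7, col=5) -> (row=7, col=6) -> (row=7, col=7) -> (row=7, col=8) -> (row=7, col=9) -> (row=6, col=9)

Answer: Shortest path length: 11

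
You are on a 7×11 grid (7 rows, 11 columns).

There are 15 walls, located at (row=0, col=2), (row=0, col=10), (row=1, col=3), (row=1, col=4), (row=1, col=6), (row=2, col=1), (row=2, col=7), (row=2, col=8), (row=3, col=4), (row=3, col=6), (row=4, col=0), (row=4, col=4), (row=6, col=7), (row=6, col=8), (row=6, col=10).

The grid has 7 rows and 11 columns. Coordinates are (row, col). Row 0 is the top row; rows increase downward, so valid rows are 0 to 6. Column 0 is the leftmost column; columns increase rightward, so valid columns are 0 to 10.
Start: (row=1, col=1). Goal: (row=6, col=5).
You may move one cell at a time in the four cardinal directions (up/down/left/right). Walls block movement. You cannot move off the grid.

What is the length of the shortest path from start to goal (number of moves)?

Answer: Shortest path length: 9

Derivation:
BFS from (row=1, col=1) until reaching (row=6, col=5):
  Distance 0: (row=1, col=1)
  Distance 1: (row=0, col=1), (row=1, col=0), (row=1, col=2)
  Distance 2: (row=0, col=0), (row=2, col=0), (row=2, col=2)
  Distance 3: (row=2, col=3), (row=3, col=0), (row=3, col=2)
  Distance 4: (row=2, col=4), (row=3, col=1), (row=3, col=3), (row=4, col=2)
  Distance 5: (row=2, col=5), (row=4, col=1), (row=4, col=3), (row=5, col=2)
  Distance 6: (row=1, col=5), (row=2, col=6), (row=3, col=5), (row=5, col=1), (row=5, col=3), (row=6, col=2)
  Distance 7: (row=0, col=5), (row=4, col=5), (row=5, col=0), (row=5, col=4), (row=6, col=1), (row=6, col=3)
  Distance 8: (row=0, col=4), (row=0, col=6), (row=4, col=6), (row=5, col=5), (row=6, col=0), (row=6, col=4)
  Distance 9: (row=0, col=3), (row=0, col=7), (row=4, col=7), (row=5, col=6), (row=6, col=5)  <- goal reached here
One shortest path (9 moves): (row=1, col=1) -> (row=1, col=2) -> (row=2, col=2) -> (row=2, col=3) -> (row=2, col=4) -> (row=2, col=5) -> (row=3, col=5) -> (row=4, col=5) -> (row=5, col=5) -> (row=6, col=5)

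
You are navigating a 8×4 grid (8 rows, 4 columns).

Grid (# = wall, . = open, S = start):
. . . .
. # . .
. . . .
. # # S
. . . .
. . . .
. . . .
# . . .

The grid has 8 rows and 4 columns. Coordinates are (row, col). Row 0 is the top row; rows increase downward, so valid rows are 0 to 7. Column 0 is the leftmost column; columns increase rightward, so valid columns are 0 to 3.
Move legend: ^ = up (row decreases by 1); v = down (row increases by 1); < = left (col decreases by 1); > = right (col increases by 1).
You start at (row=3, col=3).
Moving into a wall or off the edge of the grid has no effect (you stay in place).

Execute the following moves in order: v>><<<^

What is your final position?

Answer: Final position: (row=3, col=0)

Derivation:
Start: (row=3, col=3)
  v (down): (row=3, col=3) -> (row=4, col=3)
  > (right): blocked, stay at (row=4, col=3)
  > (right): blocked, stay at (row=4, col=3)
  < (left): (row=4, col=3) -> (row=4, col=2)
  < (left): (row=4, col=2) -> (row=4, col=1)
  < (left): (row=4, col=1) -> (row=4, col=0)
  ^ (up): (row=4, col=0) -> (row=3, col=0)
Final: (row=3, col=0)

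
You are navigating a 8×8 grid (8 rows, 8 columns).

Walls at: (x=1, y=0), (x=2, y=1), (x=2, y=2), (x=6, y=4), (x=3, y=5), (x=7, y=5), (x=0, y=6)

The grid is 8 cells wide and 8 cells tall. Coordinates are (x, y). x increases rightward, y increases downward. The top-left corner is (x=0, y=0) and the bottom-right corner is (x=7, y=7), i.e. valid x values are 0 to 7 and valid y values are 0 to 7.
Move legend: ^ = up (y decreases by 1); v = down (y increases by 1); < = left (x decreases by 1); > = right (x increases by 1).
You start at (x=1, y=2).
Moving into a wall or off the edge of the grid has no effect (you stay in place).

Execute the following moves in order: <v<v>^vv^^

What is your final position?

Answer: Final position: (x=1, y=3)

Derivation:
Start: (x=1, y=2)
  < (left): (x=1, y=2) -> (x=0, y=2)
  v (down): (x=0, y=2) -> (x=0, y=3)
  < (left): blocked, stay at (x=0, y=3)
  v (down): (x=0, y=3) -> (x=0, y=4)
  > (right): (x=0, y=4) -> (x=1, y=4)
  ^ (up): (x=1, y=4) -> (x=1, y=3)
  v (down): (x=1, y=3) -> (x=1, y=4)
  v (down): (x=1, y=4) -> (x=1, y=5)
  ^ (up): (x=1, y=5) -> (x=1, y=4)
  ^ (up): (x=1, y=4) -> (x=1, y=3)
Final: (x=1, y=3)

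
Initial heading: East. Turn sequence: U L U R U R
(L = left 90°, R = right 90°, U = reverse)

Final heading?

Start: East
  U (U-turn (180°)) -> West
  L (left (90° counter-clockwise)) -> South
  U (U-turn (180°)) -> North
  R (right (90° clockwise)) -> East
  U (U-turn (180°)) -> West
  R (right (90° clockwise)) -> North
Final: North

Answer: Final heading: North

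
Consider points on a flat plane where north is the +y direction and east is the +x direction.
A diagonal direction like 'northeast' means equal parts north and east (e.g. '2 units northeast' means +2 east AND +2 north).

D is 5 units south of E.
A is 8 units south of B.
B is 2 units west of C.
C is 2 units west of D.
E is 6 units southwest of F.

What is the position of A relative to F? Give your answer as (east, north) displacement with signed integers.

Answer: A is at (east=-10, north=-19) relative to F.

Derivation:
Place F at the origin (east=0, north=0).
  E is 6 units southwest of F: delta (east=-6, north=-6); E at (east=-6, north=-6).
  D is 5 units south of E: delta (east=+0, north=-5); D at (east=-6, north=-11).
  C is 2 units west of D: delta (east=-2, north=+0); C at (east=-8, north=-11).
  B is 2 units west of C: delta (east=-2, north=+0); B at (east=-10, north=-11).
  A is 8 units south of B: delta (east=+0, north=-8); A at (east=-10, north=-19).
Therefore A relative to F: (east=-10, north=-19).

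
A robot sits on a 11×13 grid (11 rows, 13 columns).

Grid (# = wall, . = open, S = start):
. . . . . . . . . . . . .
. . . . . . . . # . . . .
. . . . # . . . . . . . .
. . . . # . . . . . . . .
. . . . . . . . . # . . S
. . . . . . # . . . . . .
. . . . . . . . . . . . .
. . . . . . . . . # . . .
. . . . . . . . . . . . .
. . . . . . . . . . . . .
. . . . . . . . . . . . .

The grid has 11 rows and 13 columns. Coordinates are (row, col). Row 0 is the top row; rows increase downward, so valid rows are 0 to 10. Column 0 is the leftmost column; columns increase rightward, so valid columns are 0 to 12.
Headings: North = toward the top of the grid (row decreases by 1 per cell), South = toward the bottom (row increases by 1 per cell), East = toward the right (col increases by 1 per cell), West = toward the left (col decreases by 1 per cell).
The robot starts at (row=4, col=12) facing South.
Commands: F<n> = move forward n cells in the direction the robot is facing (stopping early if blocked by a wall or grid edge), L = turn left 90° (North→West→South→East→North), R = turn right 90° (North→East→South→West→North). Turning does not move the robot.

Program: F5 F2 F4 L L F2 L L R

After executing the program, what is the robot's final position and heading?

Answer: Final position: (row=8, col=12), facing West

Derivation:
Start: (row=4, col=12), facing South
  F5: move forward 5, now at (row=9, col=12)
  F2: move forward 1/2 (blocked), now at (row=10, col=12)
  F4: move forward 0/4 (blocked), now at (row=10, col=12)
  L: turn left, now facing East
  L: turn left, now facing North
  F2: move forward 2, now at (row=8, col=12)
  L: turn left, now facing West
  L: turn left, now facing South
  R: turn right, now facing West
Final: (row=8, col=12), facing West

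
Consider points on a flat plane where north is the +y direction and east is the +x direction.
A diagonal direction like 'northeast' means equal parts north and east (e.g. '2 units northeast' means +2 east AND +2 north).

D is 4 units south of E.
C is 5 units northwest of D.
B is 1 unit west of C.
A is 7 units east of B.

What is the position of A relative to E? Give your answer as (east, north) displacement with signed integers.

Place E at the origin (east=0, north=0).
  D is 4 units south of E: delta (east=+0, north=-4); D at (east=0, north=-4).
  C is 5 units northwest of D: delta (east=-5, north=+5); C at (east=-5, north=1).
  B is 1 unit west of C: delta (east=-1, north=+0); B at (east=-6, north=1).
  A is 7 units east of B: delta (east=+7, north=+0); A at (east=1, north=1).
Therefore A relative to E: (east=1, north=1).

Answer: A is at (east=1, north=1) relative to E.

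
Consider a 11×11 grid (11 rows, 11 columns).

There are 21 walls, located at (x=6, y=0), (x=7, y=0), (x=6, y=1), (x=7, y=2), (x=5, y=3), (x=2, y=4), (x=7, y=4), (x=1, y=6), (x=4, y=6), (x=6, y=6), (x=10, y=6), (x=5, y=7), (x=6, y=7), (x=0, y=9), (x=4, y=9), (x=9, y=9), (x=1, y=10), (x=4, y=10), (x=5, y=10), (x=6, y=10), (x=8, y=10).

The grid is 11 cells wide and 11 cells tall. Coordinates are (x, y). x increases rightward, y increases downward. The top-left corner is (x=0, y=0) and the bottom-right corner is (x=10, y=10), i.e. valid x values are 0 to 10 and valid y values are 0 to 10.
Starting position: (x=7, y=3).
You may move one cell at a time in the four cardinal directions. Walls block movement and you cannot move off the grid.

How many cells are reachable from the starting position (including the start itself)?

Answer: Reachable cells: 99

Derivation:
BFS flood-fill from (x=7, y=3):
  Distance 0: (x=7, y=3)
  Distance 1: (x=6, y=3), (x=8, y=3)
  Distance 2: (x=6, y=2), (x=8, y=2), (x=9, y=3), (x=6, y=4), (x=8, y=4)
  Distance 3: (x=8, y=1), (x=5, y=2), (x=9, y=2), (x=10, y=3), (x=5, y=4), (x=9, y=4), (x=6, y=5), (x=8, y=5)
  Distance 4: (x=8, y=0), (x=5, y=1), (x=7, y=1), (x=9, y=1), (x=4, y=2), (x=10, y=2), (x=4, y=4), (x=10, y=4), (x=5, y=5), (x=7, y=5), (x=9, y=5), (x=8, y=6)
  Distance 5: (x=5, y=0), (x=9, y=0), (x=4, y=1), (x=10, y=1), (x=3, y=2), (x=4, y=3), (x=3, y=4), (x=4, y=5), (x=10, y=5), (x=5, y=6), (x=7, y=6), (x=9, y=6), (x=8, y=7)
  Distance 6: (x=4, y=0), (x=10, y=0), (x=3, y=1), (x=2, y=2), (x=3, y=3), (x=3, y=5), (x=7, y=7), (x=9, y=7), (x=8, y=8)
  Distance 7: (x=3, y=0), (x=2, y=1), (x=1, y=2), (x=2, y=3), (x=2, y=5), (x=3, y=6), (x=10, y=7), (x=7, y=8), (x=9, y=8), (x=8, y=9)
  Distance 8: (x=2, y=0), (x=1, y=1), (x=0, y=2), (x=1, y=3), (x=1, y=5), (x=2, y=6), (x=3, y=7), (x=6, y=8), (x=10, y=8), (x=7, y=9)
  Distance 9: (x=1, y=0), (x=0, y=1), (x=0, y=3), (x=1, y=4), (x=0, y=5), (x=2, y=7), (x=4, y=7), (x=3, y=8), (x=5, y=8), (x=6, y=9), (x=10, y=9), (x=7, y=10)
  Distance 10: (x=0, y=0), (x=0, y=4), (x=0, y=6), (x=1, y=7), (x=2, y=8), (x=4, y=8), (x=3, y=9), (x=5, y=9), (x=10, y=10)
  Distance 11: (x=0, y=7), (x=1, y=8), (x=2, y=9), (x=3, y=10), (x=9, y=10)
  Distance 12: (x=0, y=8), (x=1, y=9), (x=2, y=10)
Total reachable: 99 (grid has 100 open cells total)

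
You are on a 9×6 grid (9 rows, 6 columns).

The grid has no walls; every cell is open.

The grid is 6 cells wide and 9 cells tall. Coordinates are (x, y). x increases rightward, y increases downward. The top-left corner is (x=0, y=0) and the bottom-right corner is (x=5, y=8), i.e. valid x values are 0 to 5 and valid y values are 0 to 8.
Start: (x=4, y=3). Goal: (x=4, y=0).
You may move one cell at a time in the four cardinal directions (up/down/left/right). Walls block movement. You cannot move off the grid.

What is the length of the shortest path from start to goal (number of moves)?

Answer: Shortest path length: 3

Derivation:
BFS from (x=4, y=3) until reaching (x=4, y=0):
  Distance 0: (x=4, y=3)
  Distance 1: (x=4, y=2), (x=3, y=3), (x=5, y=3), (x=4, y=4)
  Distance 2: (x=4, y=1), (x=3, y=2), (x=5, y=2), (x=2, y=3), (x=3, y=4), (x=5, y=4), (x=4, y=5)
  Distance 3: (x=4, y=0), (x=3, y=1), (x=5, y=1), (x=2, y=2), (x=1, y=3), (x=2, y=4), (x=3, y=5), (x=5, y=5), (x=4, y=6)  <- goal reached here
One shortest path (3 moves): (x=4, y=3) -> (x=4, y=2) -> (x=4, y=1) -> (x=4, y=0)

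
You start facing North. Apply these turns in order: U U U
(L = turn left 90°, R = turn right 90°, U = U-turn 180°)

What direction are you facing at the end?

Start: North
  U (U-turn (180°)) -> South
  U (U-turn (180°)) -> North
  U (U-turn (180°)) -> South
Final: South

Answer: Final heading: South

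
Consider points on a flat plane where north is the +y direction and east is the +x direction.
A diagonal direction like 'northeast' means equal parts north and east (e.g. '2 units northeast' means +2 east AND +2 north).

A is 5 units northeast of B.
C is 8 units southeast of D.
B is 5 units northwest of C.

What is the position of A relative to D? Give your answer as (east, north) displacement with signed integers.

Answer: A is at (east=8, north=2) relative to D.

Derivation:
Place D at the origin (east=0, north=0).
  C is 8 units southeast of D: delta (east=+8, north=-8); C at (east=8, north=-8).
  B is 5 units northwest of C: delta (east=-5, north=+5); B at (east=3, north=-3).
  A is 5 units northeast of B: delta (east=+5, north=+5); A at (east=8, north=2).
Therefore A relative to D: (east=8, north=2).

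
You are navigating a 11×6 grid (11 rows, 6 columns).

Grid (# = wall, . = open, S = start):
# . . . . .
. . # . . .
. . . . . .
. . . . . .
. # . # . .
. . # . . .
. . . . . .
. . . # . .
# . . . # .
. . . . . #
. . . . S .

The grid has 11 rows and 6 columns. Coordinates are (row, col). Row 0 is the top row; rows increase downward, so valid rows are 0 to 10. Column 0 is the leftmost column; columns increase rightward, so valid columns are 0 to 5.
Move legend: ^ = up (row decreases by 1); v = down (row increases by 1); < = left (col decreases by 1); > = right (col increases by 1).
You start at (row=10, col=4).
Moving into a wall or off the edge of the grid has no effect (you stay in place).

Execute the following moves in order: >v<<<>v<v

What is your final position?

Start: (row=10, col=4)
  > (right): (row=10, col=4) -> (row=10, col=5)
  v (down): blocked, stay at (row=10, col=5)
  < (left): (row=10, col=5) -> (row=10, col=4)
  < (left): (row=10, col=4) -> (row=10, col=3)
  < (left): (row=10, col=3) -> (row=10, col=2)
  > (right): (row=10, col=2) -> (row=10, col=3)
  v (down): blocked, stay at (row=10, col=3)
  < (left): (row=10, col=3) -> (row=10, col=2)
  v (down): blocked, stay at (row=10, col=2)
Final: (row=10, col=2)

Answer: Final position: (row=10, col=2)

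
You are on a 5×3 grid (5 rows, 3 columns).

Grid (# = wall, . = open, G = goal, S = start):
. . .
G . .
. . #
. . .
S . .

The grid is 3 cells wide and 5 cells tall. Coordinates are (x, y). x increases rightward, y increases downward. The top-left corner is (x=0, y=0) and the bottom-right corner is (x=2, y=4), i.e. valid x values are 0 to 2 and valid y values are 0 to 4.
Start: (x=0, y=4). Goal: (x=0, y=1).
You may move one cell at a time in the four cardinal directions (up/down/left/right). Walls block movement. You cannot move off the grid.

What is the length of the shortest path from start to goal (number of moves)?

Answer: Shortest path length: 3

Derivation:
BFS from (x=0, y=4) until reaching (x=0, y=1):
  Distance 0: (x=0, y=4)
  Distance 1: (x=0, y=3), (x=1, y=4)
  Distance 2: (x=0, y=2), (x=1, y=3), (x=2, y=4)
  Distance 3: (x=0, y=1), (x=1, y=2), (x=2, y=3)  <- goal reached here
One shortest path (3 moves): (x=0, y=4) -> (x=0, y=3) -> (x=0, y=2) -> (x=0, y=1)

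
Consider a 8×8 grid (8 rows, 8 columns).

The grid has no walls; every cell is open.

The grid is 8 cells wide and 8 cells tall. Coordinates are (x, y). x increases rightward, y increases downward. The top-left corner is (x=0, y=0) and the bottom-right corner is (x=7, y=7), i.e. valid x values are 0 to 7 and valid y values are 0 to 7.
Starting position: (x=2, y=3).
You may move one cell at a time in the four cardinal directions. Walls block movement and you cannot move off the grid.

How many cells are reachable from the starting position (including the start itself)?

BFS flood-fill from (x=2, y=3):
  Distance 0: (x=2, y=3)
  Distance 1: (x=2, y=2), (x=1, y=3), (x=3, y=3), (x=2, y=4)
  Distance 2: (x=2, y=1), (x=1, y=2), (x=3, y=2), (x=0, y=3), (x=4, y=3), (x=1, y=4), (x=3, y=4), (x=2, y=5)
  Distance 3: (x=2, y=0), (x=1, y=1), (x=3, y=1), (x=0, y=2), (x=4, y=2), (x=5, y=3), (x=0, y=4), (x=4, y=4), (x=1, y=5), (x=3, y=5), (x=2, y=6)
  Distance 4: (x=1, y=0), (x=3, y=0), (x=0, y=1), (x=4, y=1), (x=5, y=2), (x=6, y=3), (x=5, y=4), (x=0, y=5), (x=4, y=5), (x=1, y=6), (x=3, y=6), (x=2, y=7)
  Distance 5: (x=0, y=0), (x=4, y=0), (x=5, y=1), (x=6, y=2), (x=7, y=3), (x=6, y=4), (x=5, y=5), (x=0, y=6), (x=4, y=6), (x=1, y=7), (x=3, y=7)
  Distance 6: (x=5, y=0), (x=6, y=1), (x=7, y=2), (x=7, y=4), (x=6, y=5), (x=5, y=6), (x=0, y=7), (x=4, y=7)
  Distance 7: (x=6, y=0), (x=7, y=1), (x=7, y=5), (x=6, y=6), (x=5, y=7)
  Distance 8: (x=7, y=0), (x=7, y=6), (x=6, y=7)
  Distance 9: (x=7, y=7)
Total reachable: 64 (grid has 64 open cells total)

Answer: Reachable cells: 64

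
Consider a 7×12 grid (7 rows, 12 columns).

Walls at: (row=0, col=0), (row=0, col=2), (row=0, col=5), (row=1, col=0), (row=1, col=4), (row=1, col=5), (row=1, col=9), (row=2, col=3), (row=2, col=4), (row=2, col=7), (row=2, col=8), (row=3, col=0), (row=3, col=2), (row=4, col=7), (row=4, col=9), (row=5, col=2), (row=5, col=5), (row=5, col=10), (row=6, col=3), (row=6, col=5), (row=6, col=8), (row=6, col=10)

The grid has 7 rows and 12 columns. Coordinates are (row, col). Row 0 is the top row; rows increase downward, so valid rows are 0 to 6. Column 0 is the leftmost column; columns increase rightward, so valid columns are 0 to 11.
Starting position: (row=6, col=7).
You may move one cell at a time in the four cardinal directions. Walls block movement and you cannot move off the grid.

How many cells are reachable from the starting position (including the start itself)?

Answer: Reachable cells: 62

Derivation:
BFS flood-fill from (row=6, col=7):
  Distance 0: (row=6, col=7)
  Distance 1: (row=5, col=7), (row=6, col=6)
  Distance 2: (row=5, col=6), (row=5, col=8)
  Distance 3: (row=4, col=6), (row=4, col=8), (row=5, col=9)
  Distance 4: (row=3, col=6), (row=3, col=8), (row=4, col=5), (row=6, col=9)
  Distance 5: (row=2, col=6), (row=3, col=5), (row=3, col=7), (row=3, col=9), (row=4, col=4)
  Distance 6: (row=1, col=6), (row=2, col=5), (row=2, col=9), (row=3, col=4), (row=3, col=10), (row=4, col=3), (row=5, col=4)
  Distance 7: (row=0, col=6), (row=1, col=7), (row=2, col=10), (row=3, col=3), (row=3, col=11), (row=4, col=2), (row=4, col=10), (row=5, col=3), (row=6, col=4)
  Distance 8: (row=0, col=7), (row=1, col=8), (row=1, col=10), (row=2, col=11), (row=4, col=1), (row=4, col=11)
  Distance 9: (row=0, col=8), (row=0, col=10), (row=1, col=11), (row=3, col=1), (row=4, col=0), (row=5, col=1), (row=5, col=11)
  Distance 10: (row=0, col=9), (row=0, col=11), (row=2, col=1), (row=5, col=0), (row=6, col=1), (row=6, col=11)
  Distance 11: (row=1, col=1), (row=2, col=0), (row=2, col=2), (row=6, col=0), (row=6, col=2)
  Distance 12: (row=0, col=1), (row=1, col=2)
  Distance 13: (row=1, col=3)
  Distance 14: (row=0, col=3)
  Distance 15: (row=0, col=4)
Total reachable: 62 (grid has 62 open cells total)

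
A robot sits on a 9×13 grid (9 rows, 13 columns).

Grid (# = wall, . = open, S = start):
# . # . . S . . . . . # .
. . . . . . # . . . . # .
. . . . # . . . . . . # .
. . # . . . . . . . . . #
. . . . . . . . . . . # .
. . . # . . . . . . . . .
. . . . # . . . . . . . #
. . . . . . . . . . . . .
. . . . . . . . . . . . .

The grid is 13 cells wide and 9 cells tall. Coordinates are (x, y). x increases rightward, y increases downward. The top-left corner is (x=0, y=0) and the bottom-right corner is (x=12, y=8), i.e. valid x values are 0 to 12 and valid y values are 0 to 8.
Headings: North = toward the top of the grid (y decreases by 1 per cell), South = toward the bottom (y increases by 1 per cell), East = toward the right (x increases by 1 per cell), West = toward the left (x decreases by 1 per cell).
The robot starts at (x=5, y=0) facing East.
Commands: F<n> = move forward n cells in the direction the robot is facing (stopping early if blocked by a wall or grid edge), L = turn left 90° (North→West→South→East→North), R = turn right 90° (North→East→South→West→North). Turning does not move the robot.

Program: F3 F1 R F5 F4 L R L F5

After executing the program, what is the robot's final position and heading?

Start: (x=5, y=0), facing East
  F3: move forward 3, now at (x=8, y=0)
  F1: move forward 1, now at (x=9, y=0)
  R: turn right, now facing South
  F5: move forward 5, now at (x=9, y=5)
  F4: move forward 3/4 (blocked), now at (x=9, y=8)
  L: turn left, now facing East
  R: turn right, now facing South
  L: turn left, now facing East
  F5: move forward 3/5 (blocked), now at (x=12, y=8)
Final: (x=12, y=8), facing East

Answer: Final position: (x=12, y=8), facing East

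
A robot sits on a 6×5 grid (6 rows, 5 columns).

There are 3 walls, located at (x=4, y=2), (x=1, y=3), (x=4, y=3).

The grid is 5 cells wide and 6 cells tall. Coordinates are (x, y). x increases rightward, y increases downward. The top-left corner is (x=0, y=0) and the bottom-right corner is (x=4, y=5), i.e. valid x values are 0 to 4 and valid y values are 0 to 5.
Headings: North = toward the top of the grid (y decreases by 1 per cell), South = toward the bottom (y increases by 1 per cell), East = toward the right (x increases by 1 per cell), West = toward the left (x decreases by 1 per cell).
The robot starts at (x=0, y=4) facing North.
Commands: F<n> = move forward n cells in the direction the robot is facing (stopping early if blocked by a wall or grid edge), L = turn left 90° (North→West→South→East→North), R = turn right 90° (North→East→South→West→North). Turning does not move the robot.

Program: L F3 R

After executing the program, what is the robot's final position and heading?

Answer: Final position: (x=0, y=4), facing North

Derivation:
Start: (x=0, y=4), facing North
  L: turn left, now facing West
  F3: move forward 0/3 (blocked), now at (x=0, y=4)
  R: turn right, now facing North
Final: (x=0, y=4), facing North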